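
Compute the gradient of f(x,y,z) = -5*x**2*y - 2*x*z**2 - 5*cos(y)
(-10*x*y - 2*z**2, -5*x**2 + 5*sin(y), -4*x*z)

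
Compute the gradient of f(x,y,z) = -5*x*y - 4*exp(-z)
(-5*y, -5*x, 4*exp(-z))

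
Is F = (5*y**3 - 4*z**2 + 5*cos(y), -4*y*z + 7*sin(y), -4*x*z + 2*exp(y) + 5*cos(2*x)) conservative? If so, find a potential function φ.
No, ∇×F = (4*y + 2*exp(y), -4*z + 10*sin(2*x), -15*y**2 + 5*sin(y)) ≠ 0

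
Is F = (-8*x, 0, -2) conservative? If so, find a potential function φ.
Yes, F is conservative. φ = -4*x**2 - 2*z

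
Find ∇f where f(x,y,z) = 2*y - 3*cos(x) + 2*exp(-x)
(3*sin(x) - 2*exp(-x), 2, 0)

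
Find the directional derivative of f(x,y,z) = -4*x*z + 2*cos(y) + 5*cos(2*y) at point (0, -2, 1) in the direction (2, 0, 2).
-2*sqrt(2)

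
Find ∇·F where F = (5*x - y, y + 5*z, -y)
6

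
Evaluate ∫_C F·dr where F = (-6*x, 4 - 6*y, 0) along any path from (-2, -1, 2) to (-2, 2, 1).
3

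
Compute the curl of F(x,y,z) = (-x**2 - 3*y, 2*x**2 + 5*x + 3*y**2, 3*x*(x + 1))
(0, -6*x - 3, 4*x + 8)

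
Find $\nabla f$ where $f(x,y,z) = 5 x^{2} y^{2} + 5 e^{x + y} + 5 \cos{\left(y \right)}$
(10*x*y**2 + 5*exp(x + y), 10*x**2*y + 5*exp(x + y) - 5*sin(y), 0)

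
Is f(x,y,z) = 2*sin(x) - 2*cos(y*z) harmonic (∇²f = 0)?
No, ∇²f = 2*y**2*cos(y*z) + 2*z**2*cos(y*z) - 2*sin(x)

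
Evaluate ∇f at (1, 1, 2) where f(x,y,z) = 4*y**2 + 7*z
(0, 8, 7)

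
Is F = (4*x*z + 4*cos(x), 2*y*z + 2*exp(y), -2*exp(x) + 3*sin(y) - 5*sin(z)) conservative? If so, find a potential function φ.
No, ∇×F = (-2*y + 3*cos(y), 4*x + 2*exp(x), 0) ≠ 0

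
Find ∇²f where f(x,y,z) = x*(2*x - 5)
4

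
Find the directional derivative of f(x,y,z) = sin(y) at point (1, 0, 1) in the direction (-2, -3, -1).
-3*sqrt(14)/14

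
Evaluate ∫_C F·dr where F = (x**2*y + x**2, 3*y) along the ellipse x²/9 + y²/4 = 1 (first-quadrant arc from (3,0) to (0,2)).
-27*pi/8 - 3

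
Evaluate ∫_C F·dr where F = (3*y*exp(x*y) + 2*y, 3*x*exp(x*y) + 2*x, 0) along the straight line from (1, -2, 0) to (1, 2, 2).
8 + 6*sinh(2)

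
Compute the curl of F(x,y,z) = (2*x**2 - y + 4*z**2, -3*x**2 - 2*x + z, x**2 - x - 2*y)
(-3, -2*x + 8*z + 1, -6*x - 1)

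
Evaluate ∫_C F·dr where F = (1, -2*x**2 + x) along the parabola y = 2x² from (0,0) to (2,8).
-58/3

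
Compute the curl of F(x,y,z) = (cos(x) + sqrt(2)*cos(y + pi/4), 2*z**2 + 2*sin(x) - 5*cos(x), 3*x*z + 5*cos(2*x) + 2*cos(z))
(-4*z, -3*z + 10*sin(2*x), 5*sin(x) + sqrt(2)*sin(y + pi/4) + 2*cos(x))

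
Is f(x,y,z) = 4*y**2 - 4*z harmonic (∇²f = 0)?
No, ∇²f = 8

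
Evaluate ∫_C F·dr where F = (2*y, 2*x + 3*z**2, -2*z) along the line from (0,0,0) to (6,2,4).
40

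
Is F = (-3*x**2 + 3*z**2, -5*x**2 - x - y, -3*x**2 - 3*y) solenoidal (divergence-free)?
No, ∇·F = -6*x - 1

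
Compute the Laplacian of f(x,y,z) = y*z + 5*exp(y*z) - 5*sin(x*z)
5*x**2*sin(x*z) + 5*y**2*exp(y*z) + 5*z**2*exp(y*z) + 5*z**2*sin(x*z)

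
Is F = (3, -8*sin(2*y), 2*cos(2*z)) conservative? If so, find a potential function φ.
Yes, F is conservative. φ = 3*x + sin(2*z) + 4*cos(2*y)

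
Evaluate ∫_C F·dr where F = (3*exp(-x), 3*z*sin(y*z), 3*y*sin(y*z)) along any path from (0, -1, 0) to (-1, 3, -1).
-3*E - 3*cos(3) + 6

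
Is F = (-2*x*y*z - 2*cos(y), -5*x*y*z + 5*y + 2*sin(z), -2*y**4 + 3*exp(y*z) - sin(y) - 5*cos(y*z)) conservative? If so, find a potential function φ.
No, ∇×F = (5*x*y - 8*y**3 + 3*z*exp(y*z) + 5*z*sin(y*z) - cos(y) - 2*cos(z), -2*x*y, 2*x*z - 5*y*z - 2*sin(y)) ≠ 0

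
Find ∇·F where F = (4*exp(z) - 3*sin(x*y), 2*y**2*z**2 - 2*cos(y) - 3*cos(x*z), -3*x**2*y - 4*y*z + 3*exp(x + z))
4*y*z**2 - 3*y*cos(x*y) - 4*y + 3*exp(x + z) + 2*sin(y)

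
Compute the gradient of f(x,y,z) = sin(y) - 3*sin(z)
(0, cos(y), -3*cos(z))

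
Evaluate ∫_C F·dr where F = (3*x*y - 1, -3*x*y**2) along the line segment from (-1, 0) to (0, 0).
-1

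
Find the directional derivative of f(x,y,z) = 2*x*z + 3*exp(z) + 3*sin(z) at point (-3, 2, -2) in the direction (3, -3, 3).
sqrt(3)*(-10*exp(2)/3 + exp(2)*cos(2) + 1)*exp(-2)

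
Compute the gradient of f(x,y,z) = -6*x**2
(-12*x, 0, 0)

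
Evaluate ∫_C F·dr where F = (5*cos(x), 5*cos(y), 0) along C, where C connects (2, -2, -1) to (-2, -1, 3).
-5*sin(2) - 5*sin(1)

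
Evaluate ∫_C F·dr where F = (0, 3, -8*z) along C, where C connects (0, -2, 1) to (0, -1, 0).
7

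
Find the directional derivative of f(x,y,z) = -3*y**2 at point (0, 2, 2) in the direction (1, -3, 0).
18*sqrt(10)/5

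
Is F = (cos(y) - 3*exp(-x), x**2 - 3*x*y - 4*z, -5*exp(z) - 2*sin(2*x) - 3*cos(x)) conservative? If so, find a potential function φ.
No, ∇×F = (4, -3*sin(x) + 4*cos(2*x), 2*x - 3*y + sin(y)) ≠ 0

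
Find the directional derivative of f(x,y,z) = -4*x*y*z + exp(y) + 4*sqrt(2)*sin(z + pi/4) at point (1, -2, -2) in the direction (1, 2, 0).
2*sqrt(5)*exp(-2)/5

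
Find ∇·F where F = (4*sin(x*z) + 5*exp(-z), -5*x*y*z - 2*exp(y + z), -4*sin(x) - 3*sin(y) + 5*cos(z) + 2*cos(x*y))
-5*x*z + 4*z*cos(x*z) - 2*exp(y + z) - 5*sin(z)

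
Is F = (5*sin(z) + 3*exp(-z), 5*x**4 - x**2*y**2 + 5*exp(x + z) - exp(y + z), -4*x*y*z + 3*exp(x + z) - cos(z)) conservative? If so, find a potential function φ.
No, ∇×F = (-4*x*z - 5*exp(x + z) + exp(y + z), 4*y*z - 3*exp(x + z) + 5*cos(z) - 3*exp(-z), 20*x**3 - 2*x*y**2 + 5*exp(x + z)) ≠ 0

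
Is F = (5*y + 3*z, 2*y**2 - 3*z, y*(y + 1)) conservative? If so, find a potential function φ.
No, ∇×F = (2*y + 4, 3, -5) ≠ 0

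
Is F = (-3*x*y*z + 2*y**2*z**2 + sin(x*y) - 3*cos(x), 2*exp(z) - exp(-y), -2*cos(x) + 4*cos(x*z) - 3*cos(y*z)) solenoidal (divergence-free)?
No, ∇·F = -4*x*sin(x*z) - 3*y*z + 3*y*sin(y*z) + y*cos(x*y) + 3*sin(x) + exp(-y)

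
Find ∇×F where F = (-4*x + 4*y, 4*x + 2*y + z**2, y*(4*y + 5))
(8*y - 2*z + 5, 0, 0)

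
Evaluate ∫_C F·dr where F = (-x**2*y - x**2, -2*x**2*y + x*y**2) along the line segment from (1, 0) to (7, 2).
-1108/3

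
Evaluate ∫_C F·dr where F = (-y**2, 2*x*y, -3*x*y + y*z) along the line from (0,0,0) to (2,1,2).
-2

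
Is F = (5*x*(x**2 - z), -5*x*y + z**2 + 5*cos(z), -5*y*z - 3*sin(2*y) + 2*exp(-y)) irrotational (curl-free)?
No, ∇×F = (-7*z + 5*sin(z) - 6*cos(2*y) - 2*exp(-y), -5*x, -5*y)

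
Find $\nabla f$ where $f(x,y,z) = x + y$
(1, 1, 0)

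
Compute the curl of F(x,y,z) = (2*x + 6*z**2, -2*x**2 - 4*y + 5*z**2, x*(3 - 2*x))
(-10*z, 4*x + 12*z - 3, -4*x)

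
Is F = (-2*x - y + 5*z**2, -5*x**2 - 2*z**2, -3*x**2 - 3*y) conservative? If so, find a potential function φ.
No, ∇×F = (4*z - 3, 6*x + 10*z, 1 - 10*x) ≠ 0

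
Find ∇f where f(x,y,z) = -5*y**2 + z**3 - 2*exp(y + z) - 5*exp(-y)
(0, -10*y - 2*exp(y + z) + 5*exp(-y), 3*z**2 - 2*exp(y + z))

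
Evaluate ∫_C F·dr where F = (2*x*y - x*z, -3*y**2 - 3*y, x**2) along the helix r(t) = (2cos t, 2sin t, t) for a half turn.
pi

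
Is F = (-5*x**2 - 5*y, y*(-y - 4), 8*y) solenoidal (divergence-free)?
No, ∇·F = -10*x - 2*y - 4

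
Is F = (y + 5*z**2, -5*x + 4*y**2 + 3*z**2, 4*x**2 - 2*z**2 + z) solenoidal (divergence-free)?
No, ∇·F = 8*y - 4*z + 1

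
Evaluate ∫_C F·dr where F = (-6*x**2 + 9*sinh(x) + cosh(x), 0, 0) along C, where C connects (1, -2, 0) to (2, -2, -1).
-14 - 9*cosh(1) - sinh(1) + sinh(2) + 9*cosh(2)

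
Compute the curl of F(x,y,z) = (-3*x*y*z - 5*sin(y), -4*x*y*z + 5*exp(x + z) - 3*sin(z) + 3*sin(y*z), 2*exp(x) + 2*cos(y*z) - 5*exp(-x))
(4*x*y - 3*y*cos(y*z) - 2*z*sin(y*z) - 5*exp(x + z) + 3*cos(z), -3*x*y + 3*sinh(x) - 7*cosh(x), 3*x*z - 4*y*z + 5*exp(x + z) + 5*cos(y))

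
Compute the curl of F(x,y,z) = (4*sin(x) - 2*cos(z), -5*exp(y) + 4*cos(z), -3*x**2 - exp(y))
(-exp(y) + 4*sin(z), 6*x + 2*sin(z), 0)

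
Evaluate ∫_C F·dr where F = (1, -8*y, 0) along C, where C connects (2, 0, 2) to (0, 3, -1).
-38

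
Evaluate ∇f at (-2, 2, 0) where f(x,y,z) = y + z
(0, 1, 1)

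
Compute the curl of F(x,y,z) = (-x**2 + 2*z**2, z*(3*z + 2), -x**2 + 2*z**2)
(-6*z - 2, 2*x + 4*z, 0)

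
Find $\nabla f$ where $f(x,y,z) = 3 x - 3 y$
(3, -3, 0)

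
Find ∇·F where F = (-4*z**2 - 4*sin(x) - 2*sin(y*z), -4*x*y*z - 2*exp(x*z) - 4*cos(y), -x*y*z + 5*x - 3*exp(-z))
-x*y - 4*x*z + 4*sin(y) - 4*cos(x) + 3*exp(-z)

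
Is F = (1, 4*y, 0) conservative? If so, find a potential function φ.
Yes, F is conservative. φ = x + 2*y**2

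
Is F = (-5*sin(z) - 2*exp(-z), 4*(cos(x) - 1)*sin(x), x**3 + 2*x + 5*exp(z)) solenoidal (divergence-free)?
No, ∇·F = 5*exp(z)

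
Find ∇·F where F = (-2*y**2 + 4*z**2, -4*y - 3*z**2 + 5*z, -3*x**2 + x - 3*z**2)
-6*z - 4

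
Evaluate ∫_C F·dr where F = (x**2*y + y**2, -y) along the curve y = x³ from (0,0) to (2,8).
-64/21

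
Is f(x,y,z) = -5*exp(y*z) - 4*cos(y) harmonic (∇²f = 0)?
No, ∇²f = -5*y**2*exp(y*z) - 5*z**2*exp(y*z) + 4*cos(y)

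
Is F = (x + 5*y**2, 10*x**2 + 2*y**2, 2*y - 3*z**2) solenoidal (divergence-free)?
No, ∇·F = 4*y - 6*z + 1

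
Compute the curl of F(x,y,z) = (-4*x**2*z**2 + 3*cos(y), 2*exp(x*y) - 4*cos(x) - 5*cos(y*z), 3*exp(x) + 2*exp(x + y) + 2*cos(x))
(-5*y*sin(y*z) + 2*exp(x + y), -8*x**2*z - 3*exp(x) - 2*exp(x + y) + 2*sin(x), 2*y*exp(x*y) + 4*sin(x) + 3*sin(y))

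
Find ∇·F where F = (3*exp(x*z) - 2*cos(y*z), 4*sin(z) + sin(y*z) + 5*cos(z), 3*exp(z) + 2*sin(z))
3*z*exp(x*z) + z*cos(y*z) + 3*exp(z) + 2*cos(z)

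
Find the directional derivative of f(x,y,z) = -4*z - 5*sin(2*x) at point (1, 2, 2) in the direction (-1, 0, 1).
sqrt(2)*(5*cos(2) - 2)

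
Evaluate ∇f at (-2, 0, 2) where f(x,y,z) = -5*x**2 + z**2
(20, 0, 4)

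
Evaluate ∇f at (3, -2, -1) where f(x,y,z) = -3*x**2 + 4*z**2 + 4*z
(-18, 0, -4)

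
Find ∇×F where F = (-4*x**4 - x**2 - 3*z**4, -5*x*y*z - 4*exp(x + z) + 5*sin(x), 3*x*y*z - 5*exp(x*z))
(5*x*y + 3*x*z + 4*exp(x + z), z*(-3*y - 12*z**2 + 5*exp(x*z)), -5*y*z - 4*exp(x + z) + 5*cos(x))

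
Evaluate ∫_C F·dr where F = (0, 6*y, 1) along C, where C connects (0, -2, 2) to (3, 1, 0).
-11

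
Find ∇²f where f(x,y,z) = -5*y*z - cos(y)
cos(y)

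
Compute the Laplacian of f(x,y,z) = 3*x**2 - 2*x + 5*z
6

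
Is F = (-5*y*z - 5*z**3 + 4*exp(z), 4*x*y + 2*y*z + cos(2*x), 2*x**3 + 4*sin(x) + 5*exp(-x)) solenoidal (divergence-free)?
No, ∇·F = 4*x + 2*z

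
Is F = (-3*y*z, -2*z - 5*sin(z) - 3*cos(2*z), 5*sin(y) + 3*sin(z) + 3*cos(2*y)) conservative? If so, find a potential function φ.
No, ∇×F = (-6*sin(2*y) - 6*sin(2*z) + 5*cos(y) + 5*cos(z) + 2, -3*y, 3*z) ≠ 0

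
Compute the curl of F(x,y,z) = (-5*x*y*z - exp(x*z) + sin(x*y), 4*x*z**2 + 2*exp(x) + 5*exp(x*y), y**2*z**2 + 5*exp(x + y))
(-8*x*z + 2*y*z**2 + 5*exp(x + y), -5*x*y - x*exp(x*z) - 5*exp(x + y), 5*x*z - x*cos(x*y) + 5*y*exp(x*y) + 4*z**2 + 2*exp(x))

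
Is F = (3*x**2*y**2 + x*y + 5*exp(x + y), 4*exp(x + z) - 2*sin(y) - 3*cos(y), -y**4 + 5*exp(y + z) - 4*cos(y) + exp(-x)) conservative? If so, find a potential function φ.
No, ∇×F = (-4*y**3 - 4*exp(x + z) + 5*exp(y + z) + 4*sin(y), exp(-x), -6*x**2*y - x - 5*exp(x + y) + 4*exp(x + z)) ≠ 0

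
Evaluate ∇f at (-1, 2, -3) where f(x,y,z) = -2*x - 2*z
(-2, 0, -2)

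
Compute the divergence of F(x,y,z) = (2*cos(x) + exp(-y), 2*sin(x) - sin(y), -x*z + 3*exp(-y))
-x - 2*sin(x) - cos(y)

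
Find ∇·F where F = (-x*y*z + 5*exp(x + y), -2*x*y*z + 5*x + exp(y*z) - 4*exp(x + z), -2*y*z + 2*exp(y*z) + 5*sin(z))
-2*x*z - y*z + 2*y*exp(y*z) - 2*y + z*exp(y*z) + 5*exp(x + y) + 5*cos(z)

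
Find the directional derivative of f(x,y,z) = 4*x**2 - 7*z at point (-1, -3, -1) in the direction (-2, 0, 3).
-5*sqrt(13)/13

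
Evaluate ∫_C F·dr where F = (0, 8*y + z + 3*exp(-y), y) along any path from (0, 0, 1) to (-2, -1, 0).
7 - 3*E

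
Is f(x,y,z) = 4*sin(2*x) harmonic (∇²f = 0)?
No, ∇²f = -16*sin(2*x)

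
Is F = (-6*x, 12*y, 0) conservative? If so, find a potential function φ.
Yes, F is conservative. φ = -3*x**2 + 6*y**2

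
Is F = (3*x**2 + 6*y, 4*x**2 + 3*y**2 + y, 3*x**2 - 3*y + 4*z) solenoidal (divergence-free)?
No, ∇·F = 6*x + 6*y + 5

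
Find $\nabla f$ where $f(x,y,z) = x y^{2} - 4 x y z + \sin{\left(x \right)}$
(y**2 - 4*y*z + cos(x), 2*x*(y - 2*z), -4*x*y)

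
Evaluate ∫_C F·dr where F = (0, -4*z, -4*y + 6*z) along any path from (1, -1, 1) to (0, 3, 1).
-16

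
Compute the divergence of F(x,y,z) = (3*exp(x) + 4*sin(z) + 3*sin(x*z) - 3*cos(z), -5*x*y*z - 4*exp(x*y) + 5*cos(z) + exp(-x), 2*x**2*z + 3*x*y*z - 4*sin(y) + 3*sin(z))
2*x**2 + 3*x*y - 5*x*z - 4*x*exp(x*y) + 3*z*cos(x*z) + 3*exp(x) + 3*cos(z)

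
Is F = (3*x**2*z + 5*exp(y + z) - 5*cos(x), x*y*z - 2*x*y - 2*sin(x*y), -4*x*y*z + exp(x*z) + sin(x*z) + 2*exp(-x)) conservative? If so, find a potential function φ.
No, ∇×F = (x*(-y - 4*z), 3*x**2 + 4*y*z - z*exp(x*z) - z*cos(x*z) + 5*exp(y + z) + 2*exp(-x), y*z - 2*y*cos(x*y) - 2*y - 5*exp(y + z)) ≠ 0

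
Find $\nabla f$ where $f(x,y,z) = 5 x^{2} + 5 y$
(10*x, 5, 0)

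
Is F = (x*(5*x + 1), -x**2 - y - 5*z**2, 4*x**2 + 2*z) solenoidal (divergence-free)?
No, ∇·F = 10*x + 2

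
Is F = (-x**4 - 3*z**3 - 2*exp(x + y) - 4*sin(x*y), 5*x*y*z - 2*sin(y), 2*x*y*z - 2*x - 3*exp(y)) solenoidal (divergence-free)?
No, ∇·F = -4*x**3 + 2*x*y + 5*x*z - 4*y*cos(x*y) - 2*exp(x + y) - 2*cos(y)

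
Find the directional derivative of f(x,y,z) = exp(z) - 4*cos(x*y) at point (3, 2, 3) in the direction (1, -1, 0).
-2*sqrt(2)*sin(6)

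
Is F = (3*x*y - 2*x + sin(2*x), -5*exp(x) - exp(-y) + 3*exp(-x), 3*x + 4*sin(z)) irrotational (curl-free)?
No, ∇×F = (0, -3, -3*x - 5*exp(x) - 3*exp(-x))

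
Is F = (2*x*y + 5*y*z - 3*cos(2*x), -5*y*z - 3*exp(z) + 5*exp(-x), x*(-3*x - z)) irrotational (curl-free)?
No, ∇×F = (5*y + 3*exp(z), 6*x + 5*y + z, -2*x - 5*z - 5*exp(-x))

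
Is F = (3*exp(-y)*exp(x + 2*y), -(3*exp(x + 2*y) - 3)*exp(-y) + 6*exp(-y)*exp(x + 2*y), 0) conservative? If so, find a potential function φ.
Yes, F is conservative. φ = (3*exp(x + 2*y) - 3)*exp(-y)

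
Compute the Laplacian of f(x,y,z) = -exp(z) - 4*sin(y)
-exp(z) + 4*sin(y)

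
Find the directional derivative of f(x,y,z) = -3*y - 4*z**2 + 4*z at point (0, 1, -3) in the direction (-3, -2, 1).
17*sqrt(14)/7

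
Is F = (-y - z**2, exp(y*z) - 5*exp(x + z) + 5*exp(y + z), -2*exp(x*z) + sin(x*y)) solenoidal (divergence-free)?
No, ∇·F = -2*x*exp(x*z) + z*exp(y*z) + 5*exp(y + z)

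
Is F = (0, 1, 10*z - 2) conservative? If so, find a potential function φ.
Yes, F is conservative. φ = y + 5*z**2 - 2*z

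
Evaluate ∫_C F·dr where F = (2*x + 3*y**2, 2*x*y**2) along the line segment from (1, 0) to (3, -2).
8/3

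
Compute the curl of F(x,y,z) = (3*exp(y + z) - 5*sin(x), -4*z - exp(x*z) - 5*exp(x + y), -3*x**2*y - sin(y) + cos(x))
(-3*x**2 + x*exp(x*z) - cos(y) + 4, 6*x*y + 3*exp(y + z) + sin(x), -z*exp(x*z) - 5*exp(x + y) - 3*exp(y + z))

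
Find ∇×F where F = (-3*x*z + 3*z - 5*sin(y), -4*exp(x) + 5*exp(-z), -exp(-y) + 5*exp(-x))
(5*exp(-z) + exp(-y), -3*x + 3 + 5*exp(-x), -4*exp(x) + 5*cos(y))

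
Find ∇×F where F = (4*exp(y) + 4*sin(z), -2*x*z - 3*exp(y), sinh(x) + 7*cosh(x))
(2*x, 4*cos(z) - 7*sinh(x) - cosh(x), -2*z - 4*exp(y))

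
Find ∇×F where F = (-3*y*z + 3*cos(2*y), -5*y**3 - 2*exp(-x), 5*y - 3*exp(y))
(5 - 3*exp(y), -3*y, 3*z + 6*sin(2*y) + 2*exp(-x))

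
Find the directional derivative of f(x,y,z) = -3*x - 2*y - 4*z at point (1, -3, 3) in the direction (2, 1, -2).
0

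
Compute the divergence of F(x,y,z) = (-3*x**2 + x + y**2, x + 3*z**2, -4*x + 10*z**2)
-6*x + 20*z + 1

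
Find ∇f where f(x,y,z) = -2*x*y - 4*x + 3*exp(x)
(-2*y + 3*exp(x) - 4, -2*x, 0)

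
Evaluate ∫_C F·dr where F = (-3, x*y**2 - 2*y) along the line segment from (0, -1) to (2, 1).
-16/3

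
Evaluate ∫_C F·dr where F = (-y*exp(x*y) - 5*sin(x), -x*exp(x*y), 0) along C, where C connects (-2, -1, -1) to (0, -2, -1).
-5*cos(2) + 4 + exp(2)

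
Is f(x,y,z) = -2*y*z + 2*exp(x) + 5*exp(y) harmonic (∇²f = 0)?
No, ∇²f = 2*exp(x) + 5*exp(y)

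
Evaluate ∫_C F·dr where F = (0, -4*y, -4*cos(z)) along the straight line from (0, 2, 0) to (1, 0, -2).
4*sin(2) + 8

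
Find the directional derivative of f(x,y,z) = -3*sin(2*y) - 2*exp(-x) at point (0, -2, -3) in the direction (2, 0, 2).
sqrt(2)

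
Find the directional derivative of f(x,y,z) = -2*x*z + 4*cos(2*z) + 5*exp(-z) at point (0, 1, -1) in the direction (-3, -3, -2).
sqrt(22)*(-8*sin(2) - 3 + 5*E)/11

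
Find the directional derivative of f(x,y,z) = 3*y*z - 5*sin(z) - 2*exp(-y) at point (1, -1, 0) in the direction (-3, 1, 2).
sqrt(14)*(-8 + E)/7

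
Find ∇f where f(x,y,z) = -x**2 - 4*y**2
(-2*x, -8*y, 0)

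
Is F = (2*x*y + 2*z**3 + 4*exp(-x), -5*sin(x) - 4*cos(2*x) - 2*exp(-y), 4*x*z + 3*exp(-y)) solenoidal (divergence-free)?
No, ∇·F = 4*x + 2*y + 2*exp(-y) - 4*exp(-x)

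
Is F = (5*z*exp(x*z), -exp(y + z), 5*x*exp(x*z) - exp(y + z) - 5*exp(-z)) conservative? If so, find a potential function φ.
Yes, F is conservative. φ = 5*exp(x*z) - exp(y + z) + 5*exp(-z)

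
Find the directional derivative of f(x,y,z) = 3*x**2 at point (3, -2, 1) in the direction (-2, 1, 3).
-18*sqrt(14)/7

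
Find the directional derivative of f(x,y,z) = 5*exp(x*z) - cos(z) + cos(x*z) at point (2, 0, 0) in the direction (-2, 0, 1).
2*sqrt(5)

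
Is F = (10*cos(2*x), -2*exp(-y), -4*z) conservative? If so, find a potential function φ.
Yes, F is conservative. φ = -2*z**2 + 5*sin(2*x) + 2*exp(-y)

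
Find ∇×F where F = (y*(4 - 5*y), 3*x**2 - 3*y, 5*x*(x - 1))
(0, 5 - 10*x, 6*x + 10*y - 4)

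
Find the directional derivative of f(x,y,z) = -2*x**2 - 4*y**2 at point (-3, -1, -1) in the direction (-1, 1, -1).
-4*sqrt(3)/3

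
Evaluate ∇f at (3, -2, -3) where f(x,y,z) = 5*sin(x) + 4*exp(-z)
(5*cos(3), 0, -4*exp(3))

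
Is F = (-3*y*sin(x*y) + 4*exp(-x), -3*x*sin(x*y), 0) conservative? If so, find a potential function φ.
Yes, F is conservative. φ = 3*cos(x*y) - 4*exp(-x)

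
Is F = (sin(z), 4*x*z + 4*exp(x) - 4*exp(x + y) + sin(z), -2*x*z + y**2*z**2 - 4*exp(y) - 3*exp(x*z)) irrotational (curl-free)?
No, ∇×F = (-4*x + 2*y*z**2 - 4*exp(y) - cos(z), 3*z*exp(x*z) + 2*z + cos(z), 4*z + 4*exp(x) - 4*exp(x + y))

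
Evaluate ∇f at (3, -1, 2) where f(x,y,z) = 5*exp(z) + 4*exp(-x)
(-4*exp(-3), 0, 5*exp(2))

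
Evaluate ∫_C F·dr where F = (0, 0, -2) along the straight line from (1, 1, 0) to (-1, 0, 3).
-6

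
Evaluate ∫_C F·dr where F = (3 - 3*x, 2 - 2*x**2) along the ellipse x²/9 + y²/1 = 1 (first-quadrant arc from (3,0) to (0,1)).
-11/2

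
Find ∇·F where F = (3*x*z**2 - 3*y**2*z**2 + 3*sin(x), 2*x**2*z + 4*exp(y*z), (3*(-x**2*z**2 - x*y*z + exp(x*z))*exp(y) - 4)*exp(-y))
-6*x**2*z - 3*x*y + 3*x*exp(x*z) + 3*z**2 + 4*z*exp(y*z) + 3*cos(x)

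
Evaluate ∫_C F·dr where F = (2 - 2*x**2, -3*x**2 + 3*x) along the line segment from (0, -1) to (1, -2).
5/6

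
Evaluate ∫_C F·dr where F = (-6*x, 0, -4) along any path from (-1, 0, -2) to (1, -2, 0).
-8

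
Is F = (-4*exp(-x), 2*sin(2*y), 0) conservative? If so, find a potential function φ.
Yes, F is conservative. φ = -cos(2*y) + 4*exp(-x)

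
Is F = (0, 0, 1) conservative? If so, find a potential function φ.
Yes, F is conservative. φ = z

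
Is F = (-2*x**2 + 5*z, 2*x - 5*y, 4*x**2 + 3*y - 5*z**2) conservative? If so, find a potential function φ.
No, ∇×F = (3, 5 - 8*x, 2) ≠ 0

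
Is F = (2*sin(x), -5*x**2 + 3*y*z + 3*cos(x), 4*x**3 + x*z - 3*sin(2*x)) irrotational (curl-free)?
No, ∇×F = (-3*y, -12*x**2 - z + 6*cos(2*x), -10*x - 3*sin(x))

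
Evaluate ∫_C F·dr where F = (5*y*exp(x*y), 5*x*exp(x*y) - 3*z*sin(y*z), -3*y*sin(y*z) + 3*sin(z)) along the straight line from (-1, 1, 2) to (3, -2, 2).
3*cos(4) - 5*exp(-1) + 5*exp(-6) - 3*cos(2)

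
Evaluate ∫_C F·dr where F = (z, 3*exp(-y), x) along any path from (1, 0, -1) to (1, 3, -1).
3 - 3*exp(-3)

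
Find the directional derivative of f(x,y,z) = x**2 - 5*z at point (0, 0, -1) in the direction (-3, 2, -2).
10*sqrt(17)/17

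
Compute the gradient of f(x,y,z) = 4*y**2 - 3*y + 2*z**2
(0, 8*y - 3, 4*z)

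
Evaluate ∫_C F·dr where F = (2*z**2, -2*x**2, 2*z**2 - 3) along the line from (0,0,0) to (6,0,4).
284/3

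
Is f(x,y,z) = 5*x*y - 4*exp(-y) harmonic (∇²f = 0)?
No, ∇²f = -4*exp(-y)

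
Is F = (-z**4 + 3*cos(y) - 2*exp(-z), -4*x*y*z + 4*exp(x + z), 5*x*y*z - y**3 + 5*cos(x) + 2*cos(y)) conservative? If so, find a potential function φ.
No, ∇×F = (4*x*y + 5*x*z - 3*y**2 - 4*exp(x + z) - 2*sin(y), -5*y*z - 4*z**3 + 5*sin(x) + 2*exp(-z), -4*y*z + 4*exp(x + z) + 3*sin(y)) ≠ 0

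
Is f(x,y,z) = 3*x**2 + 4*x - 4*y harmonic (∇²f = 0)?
No, ∇²f = 6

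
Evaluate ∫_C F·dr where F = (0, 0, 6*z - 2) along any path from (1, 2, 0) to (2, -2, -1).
5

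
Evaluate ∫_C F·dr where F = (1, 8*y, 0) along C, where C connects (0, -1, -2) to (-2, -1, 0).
-2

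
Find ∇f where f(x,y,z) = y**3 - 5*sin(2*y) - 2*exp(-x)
(2*exp(-x), 3*y**2 - 10*cos(2*y), 0)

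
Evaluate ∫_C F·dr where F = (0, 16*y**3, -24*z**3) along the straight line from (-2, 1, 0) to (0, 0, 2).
-100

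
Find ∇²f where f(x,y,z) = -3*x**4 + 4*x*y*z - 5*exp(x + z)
-36*x**2 - 10*exp(x + z)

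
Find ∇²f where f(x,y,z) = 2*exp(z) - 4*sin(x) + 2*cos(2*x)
2*exp(z) + 4*sin(x) - 8*cos(2*x)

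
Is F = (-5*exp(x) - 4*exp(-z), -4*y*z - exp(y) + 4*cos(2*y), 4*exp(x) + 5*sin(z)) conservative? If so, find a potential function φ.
No, ∇×F = (4*y, -4*exp(x) + 4*exp(-z), 0) ≠ 0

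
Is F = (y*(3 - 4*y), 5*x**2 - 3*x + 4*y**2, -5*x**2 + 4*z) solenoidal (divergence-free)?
No, ∇·F = 8*y + 4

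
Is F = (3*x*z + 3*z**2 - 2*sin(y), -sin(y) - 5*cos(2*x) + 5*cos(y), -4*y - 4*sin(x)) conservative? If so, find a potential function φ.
No, ∇×F = (-4, 3*x + 6*z + 4*cos(x), 10*sin(2*x) + 2*cos(y)) ≠ 0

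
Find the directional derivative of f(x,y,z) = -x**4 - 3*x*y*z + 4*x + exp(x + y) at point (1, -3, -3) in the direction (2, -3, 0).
sqrt(13)*(-81*exp(2) - 1)*exp(-2)/13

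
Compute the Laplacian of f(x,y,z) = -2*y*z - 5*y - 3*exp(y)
-3*exp(y)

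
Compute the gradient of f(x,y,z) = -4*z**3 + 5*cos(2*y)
(0, -10*sin(2*y), -12*z**2)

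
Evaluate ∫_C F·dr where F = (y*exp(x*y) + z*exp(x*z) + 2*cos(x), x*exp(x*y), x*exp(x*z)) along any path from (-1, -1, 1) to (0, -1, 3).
-E - exp(-1) + 2*sin(1) + 2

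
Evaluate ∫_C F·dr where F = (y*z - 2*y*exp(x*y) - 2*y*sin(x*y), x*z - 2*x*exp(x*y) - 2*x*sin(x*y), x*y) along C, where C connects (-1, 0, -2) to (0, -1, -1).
0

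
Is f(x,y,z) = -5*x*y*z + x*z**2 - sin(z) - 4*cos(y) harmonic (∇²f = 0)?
No, ∇²f = 2*x + sin(z) + 4*cos(y)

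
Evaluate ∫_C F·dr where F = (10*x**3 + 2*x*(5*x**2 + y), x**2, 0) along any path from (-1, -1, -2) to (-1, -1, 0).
0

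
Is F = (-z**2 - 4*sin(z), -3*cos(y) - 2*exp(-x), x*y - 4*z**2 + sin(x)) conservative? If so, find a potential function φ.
No, ∇×F = (x, -y - 2*z - cos(x) - 4*cos(z), 2*exp(-x)) ≠ 0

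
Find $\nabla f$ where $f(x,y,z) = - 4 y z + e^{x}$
(exp(x), -4*z, -4*y)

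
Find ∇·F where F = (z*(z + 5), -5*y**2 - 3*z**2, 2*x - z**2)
-10*y - 2*z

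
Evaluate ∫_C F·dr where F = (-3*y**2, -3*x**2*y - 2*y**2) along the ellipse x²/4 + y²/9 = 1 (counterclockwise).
0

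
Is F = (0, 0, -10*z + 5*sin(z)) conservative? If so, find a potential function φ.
Yes, F is conservative. φ = -5*z**2 - 5*cos(z)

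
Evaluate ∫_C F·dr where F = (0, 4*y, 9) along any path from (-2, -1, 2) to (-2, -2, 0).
-12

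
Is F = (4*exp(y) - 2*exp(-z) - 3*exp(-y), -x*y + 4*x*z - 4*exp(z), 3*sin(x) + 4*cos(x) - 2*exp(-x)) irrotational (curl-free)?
No, ∇×F = (-4*x + 4*exp(z), 4*sin(x) - 3*cos(x) + 2*exp(-z) - 2*exp(-x), -y + 4*z - sinh(y) - 7*cosh(y))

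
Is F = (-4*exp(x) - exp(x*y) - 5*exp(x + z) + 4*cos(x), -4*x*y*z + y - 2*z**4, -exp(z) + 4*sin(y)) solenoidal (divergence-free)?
No, ∇·F = -4*x*z - y*exp(x*y) - 4*exp(x) - exp(z) - 5*exp(x + z) - 4*sin(x) + 1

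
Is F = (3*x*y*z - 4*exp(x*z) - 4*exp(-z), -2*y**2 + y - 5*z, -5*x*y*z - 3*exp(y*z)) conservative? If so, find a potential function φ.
No, ∇×F = (-5*x*z - 3*z*exp(y*z) + 5, 3*x*y - 4*x*exp(x*z) + 5*y*z + 4*exp(-z), -3*x*z) ≠ 0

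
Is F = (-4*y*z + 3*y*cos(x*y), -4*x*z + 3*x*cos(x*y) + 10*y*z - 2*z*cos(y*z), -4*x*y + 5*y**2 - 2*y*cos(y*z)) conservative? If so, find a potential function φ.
Yes, F is conservative. φ = -4*x*y*z + 5*y**2*z + 3*sin(x*y) - 2*sin(y*z)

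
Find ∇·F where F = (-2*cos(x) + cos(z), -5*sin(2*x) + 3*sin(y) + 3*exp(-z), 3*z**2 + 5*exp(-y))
6*z + 2*sin(x) + 3*cos(y)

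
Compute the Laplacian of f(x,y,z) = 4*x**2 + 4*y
8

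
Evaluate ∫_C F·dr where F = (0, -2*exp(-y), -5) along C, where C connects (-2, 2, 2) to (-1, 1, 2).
-(2 - 2*E)*exp(-2)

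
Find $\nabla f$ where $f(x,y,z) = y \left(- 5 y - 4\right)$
(0, -10*y - 4, 0)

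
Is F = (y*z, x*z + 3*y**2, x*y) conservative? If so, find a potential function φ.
Yes, F is conservative. φ = y*(x*z + y**2)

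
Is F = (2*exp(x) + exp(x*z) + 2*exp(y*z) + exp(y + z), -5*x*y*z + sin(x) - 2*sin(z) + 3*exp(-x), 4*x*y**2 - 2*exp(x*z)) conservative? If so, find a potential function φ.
No, ∇×F = (13*x*y + 2*cos(z), x*exp(x*z) - 4*y**2 + 2*y*exp(y*z) + 2*z*exp(x*z) + exp(y + z), -5*y*z - 2*z*exp(y*z) - exp(y + z) + cos(x) - 3*exp(-x)) ≠ 0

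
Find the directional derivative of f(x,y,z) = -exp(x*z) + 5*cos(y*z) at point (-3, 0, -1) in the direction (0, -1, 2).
6*sqrt(5)*exp(3)/5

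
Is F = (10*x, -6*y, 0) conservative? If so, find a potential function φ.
Yes, F is conservative. φ = 5*x**2 - 3*y**2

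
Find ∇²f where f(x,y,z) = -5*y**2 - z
-10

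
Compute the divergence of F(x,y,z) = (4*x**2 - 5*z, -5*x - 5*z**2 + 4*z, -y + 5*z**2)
8*x + 10*z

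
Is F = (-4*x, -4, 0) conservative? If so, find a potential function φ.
Yes, F is conservative. φ = -2*x**2 - 4*y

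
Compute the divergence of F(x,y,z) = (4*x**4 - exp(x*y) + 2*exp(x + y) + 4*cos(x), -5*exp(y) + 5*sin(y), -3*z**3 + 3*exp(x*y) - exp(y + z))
16*x**3 - y*exp(x*y) - 9*z**2 - 5*exp(y) + 2*exp(x + y) - exp(y + z) - 4*sin(x) + 5*cos(y)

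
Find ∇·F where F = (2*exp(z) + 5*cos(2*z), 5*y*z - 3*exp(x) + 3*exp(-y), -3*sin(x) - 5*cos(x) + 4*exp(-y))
5*z - 3*exp(-y)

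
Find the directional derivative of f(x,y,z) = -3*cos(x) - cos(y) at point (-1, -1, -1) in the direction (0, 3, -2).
-3*sqrt(13)*sin(1)/13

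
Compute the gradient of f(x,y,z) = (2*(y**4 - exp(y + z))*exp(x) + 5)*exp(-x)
(-5*exp(-x), 8*y**3 - 2*exp(y + z), -2*exp(y + z))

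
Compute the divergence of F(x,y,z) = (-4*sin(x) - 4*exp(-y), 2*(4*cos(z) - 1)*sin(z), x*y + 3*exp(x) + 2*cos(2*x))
-4*cos(x)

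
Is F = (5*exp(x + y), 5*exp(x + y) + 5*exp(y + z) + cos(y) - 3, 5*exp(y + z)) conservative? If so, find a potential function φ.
Yes, F is conservative. φ = -3*y + 5*exp(x + y) + 5*exp(y + z) + sin(y)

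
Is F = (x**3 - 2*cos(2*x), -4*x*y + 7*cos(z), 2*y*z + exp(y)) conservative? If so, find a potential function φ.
No, ∇×F = (2*z + exp(y) + 7*sin(z), 0, -4*y) ≠ 0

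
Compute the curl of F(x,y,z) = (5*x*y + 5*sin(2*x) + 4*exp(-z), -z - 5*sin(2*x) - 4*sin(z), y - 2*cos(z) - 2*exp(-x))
(4*cos(z) + 2, -4*exp(-z) - 2*exp(-x), -5*x - 10*cos(2*x))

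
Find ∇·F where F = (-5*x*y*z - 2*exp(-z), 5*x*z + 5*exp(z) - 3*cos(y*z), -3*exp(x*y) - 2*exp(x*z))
-2*x*exp(x*z) - 5*y*z + 3*z*sin(y*z)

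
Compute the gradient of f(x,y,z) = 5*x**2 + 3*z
(10*x, 0, 3)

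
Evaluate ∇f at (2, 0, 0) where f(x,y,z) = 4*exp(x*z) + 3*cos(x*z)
(0, 0, 8)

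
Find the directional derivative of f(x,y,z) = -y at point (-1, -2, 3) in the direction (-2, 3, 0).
-3*sqrt(13)/13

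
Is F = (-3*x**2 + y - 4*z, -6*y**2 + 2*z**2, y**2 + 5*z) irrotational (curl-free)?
No, ∇×F = (2*y - 4*z, -4, -1)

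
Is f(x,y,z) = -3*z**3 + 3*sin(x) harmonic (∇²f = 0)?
No, ∇²f = -18*z - 3*sin(x)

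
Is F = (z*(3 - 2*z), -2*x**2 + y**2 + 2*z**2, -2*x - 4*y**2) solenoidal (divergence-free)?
No, ∇·F = 2*y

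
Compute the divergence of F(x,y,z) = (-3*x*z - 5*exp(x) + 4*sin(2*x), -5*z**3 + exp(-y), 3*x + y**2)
-3*z - 5*exp(x) + 8*cos(2*x) - exp(-y)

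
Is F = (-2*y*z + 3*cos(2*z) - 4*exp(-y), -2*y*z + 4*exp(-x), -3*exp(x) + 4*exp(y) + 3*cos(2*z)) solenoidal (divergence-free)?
No, ∇·F = -2*z - 6*sin(2*z)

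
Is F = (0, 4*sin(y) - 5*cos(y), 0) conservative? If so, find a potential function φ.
Yes, F is conservative. φ = -5*sin(y) - 4*cos(y)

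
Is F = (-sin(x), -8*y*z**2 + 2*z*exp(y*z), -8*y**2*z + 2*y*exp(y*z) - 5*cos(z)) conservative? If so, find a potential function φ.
Yes, F is conservative. φ = -4*y**2*z**2 + 2*exp(y*z) - 5*sin(z) + cos(x)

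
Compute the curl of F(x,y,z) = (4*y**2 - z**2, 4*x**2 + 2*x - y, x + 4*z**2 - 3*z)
(0, -2*z - 1, 8*x - 8*y + 2)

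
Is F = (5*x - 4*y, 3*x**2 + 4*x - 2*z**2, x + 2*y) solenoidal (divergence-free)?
No, ∇·F = 5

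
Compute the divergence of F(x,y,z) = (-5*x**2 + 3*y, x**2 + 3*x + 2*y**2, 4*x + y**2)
-10*x + 4*y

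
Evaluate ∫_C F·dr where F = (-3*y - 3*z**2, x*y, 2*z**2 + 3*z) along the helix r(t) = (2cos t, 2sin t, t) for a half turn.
-56/3 + 6*pi + 2*pi**3/3 + 15*pi**2/2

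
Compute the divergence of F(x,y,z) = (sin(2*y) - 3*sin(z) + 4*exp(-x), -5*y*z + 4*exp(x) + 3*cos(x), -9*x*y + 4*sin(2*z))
-5*z + 8*cos(2*z) - 4*exp(-x)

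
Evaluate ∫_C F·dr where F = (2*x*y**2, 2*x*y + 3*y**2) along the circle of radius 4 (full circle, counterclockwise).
0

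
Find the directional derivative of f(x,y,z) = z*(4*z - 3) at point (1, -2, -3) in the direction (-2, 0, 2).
-27*sqrt(2)/2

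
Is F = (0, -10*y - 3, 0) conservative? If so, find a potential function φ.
Yes, F is conservative. φ = y*(-5*y - 3)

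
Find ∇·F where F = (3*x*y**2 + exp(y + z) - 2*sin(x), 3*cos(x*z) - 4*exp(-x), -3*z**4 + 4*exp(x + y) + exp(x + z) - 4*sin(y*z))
3*y**2 - 4*y*cos(y*z) - 12*z**3 + exp(x + z) - 2*cos(x)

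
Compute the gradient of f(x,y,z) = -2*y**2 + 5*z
(0, -4*y, 5)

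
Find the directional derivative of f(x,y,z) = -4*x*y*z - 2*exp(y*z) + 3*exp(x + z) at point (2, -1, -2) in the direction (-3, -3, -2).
sqrt(22)*(-16*exp(2) - 55)/22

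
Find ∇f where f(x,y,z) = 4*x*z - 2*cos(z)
(4*z, 0, 4*x + 2*sin(z))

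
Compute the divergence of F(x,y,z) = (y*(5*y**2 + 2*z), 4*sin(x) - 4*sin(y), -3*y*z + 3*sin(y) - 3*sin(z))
-3*y - 4*cos(y) - 3*cos(z)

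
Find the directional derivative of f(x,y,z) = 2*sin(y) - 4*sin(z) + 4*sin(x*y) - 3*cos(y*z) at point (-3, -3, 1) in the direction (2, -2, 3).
sqrt(17)*(-12*cos(1) - 4*cos(3) + 33*sin(3))/17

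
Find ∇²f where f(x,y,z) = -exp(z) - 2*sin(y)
-exp(z) + 2*sin(y)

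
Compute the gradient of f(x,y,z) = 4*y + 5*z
(0, 4, 5)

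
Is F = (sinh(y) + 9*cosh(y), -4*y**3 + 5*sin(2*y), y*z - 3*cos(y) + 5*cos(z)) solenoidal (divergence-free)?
No, ∇·F = -12*y**2 + y - 5*sin(z) + 10*cos(2*y)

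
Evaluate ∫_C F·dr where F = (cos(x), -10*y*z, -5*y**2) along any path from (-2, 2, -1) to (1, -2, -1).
sin(1) + sin(2)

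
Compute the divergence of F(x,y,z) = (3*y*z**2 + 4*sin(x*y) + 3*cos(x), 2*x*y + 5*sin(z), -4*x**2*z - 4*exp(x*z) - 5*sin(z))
-4*x**2 - 4*x*exp(x*z) + 2*x + 4*y*cos(x*y) - 3*sin(x) - 5*cos(z)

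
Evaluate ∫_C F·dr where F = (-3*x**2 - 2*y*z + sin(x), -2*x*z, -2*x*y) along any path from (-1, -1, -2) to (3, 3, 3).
-86 + cos(1) - cos(3)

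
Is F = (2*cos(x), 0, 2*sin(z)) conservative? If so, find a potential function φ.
Yes, F is conservative. φ = 2*sin(x) - 2*cos(z)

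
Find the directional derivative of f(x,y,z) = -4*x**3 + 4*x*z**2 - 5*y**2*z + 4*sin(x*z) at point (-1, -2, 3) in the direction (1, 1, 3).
-48*sqrt(11)/11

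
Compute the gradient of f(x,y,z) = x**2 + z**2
(2*x, 0, 2*z)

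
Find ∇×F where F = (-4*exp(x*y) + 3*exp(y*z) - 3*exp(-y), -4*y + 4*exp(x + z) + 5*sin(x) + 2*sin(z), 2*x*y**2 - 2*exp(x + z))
(4*x*y - 4*exp(x + z) - 2*cos(z), -2*y**2 + 3*y*exp(y*z) + 2*exp(x + z), 4*x*exp(x*y) - 3*z*exp(y*z) + 4*exp(x + z) + 5*cos(x) - 3*exp(-y))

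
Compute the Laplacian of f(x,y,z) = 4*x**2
8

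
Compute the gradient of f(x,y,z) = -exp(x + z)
(-exp(x + z), 0, -exp(x + z))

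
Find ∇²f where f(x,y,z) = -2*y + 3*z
0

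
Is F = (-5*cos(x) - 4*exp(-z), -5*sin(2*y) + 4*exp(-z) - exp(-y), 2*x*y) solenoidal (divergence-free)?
No, ∇·F = 5*sin(x) - 10*cos(2*y) + exp(-y)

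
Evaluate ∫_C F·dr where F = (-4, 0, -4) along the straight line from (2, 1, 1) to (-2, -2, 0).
20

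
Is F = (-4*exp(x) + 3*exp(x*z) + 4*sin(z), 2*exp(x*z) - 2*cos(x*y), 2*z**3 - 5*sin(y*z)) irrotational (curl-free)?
No, ∇×F = (-2*x*exp(x*z) - 5*z*cos(y*z), 3*x*exp(x*z) + 4*cos(z), 2*y*sin(x*y) + 2*z*exp(x*z))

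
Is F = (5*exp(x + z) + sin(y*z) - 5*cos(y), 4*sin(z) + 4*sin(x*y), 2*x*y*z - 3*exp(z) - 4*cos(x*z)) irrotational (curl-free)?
No, ∇×F = (2*x*z - 4*cos(z), -2*y*z + y*cos(y*z) - 4*z*sin(x*z) + 5*exp(x + z), 4*y*cos(x*y) - z*cos(y*z) - 5*sin(y))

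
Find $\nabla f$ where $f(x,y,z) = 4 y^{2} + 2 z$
(0, 8*y, 2)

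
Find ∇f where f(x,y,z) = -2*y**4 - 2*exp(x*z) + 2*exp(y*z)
(-2*z*exp(x*z), -8*y**3 + 2*z*exp(y*z), -2*x*exp(x*z) + 2*y*exp(y*z))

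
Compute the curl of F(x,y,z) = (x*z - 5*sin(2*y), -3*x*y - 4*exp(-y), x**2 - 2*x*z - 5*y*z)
(-5*z, -x + 2*z, -3*y + 10*cos(2*y))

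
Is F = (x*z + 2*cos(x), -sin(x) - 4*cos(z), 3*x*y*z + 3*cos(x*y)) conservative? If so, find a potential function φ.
No, ∇×F = (3*x*z - 3*x*sin(x*y) - 4*sin(z), x - 3*y*z + 3*y*sin(x*y), -cos(x)) ≠ 0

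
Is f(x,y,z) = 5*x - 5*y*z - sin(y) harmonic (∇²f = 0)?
No, ∇²f = sin(y)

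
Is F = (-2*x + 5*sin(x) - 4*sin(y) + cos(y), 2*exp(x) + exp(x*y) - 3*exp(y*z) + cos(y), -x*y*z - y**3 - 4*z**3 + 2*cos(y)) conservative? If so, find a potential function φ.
No, ∇×F = (-x*z - 3*y**2 + 3*y*exp(y*z) - 2*sin(y), y*z, y*exp(x*y) + 2*exp(x) + sin(y) + 4*cos(y)) ≠ 0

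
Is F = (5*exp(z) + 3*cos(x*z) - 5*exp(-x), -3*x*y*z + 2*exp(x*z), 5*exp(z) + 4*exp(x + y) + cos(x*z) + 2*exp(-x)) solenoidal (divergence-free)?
No, ∇·F = -3*x*z - x*sin(x*z) - 3*z*sin(x*z) + 5*exp(z) + 5*exp(-x)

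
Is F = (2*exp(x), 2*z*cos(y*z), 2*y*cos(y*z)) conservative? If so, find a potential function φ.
Yes, F is conservative. φ = 2*exp(x) + 2*sin(y*z)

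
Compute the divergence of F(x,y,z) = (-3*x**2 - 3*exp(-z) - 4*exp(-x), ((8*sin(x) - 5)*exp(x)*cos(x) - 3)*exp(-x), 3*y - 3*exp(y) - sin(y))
-6*x + 4*exp(-x)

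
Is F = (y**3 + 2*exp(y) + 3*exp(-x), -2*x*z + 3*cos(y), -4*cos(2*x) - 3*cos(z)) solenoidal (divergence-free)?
No, ∇·F = -3*sin(y) + 3*sin(z) - 3*exp(-x)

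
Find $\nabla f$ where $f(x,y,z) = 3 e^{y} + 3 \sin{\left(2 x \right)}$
(6*cos(2*x), 3*exp(y), 0)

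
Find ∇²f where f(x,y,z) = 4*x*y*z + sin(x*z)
(-x**2 - z**2)*sin(x*z)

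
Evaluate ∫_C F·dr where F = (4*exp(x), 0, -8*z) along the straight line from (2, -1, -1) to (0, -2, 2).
-4*exp(2) - 8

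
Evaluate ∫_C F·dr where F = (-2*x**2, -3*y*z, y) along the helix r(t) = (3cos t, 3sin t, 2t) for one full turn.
27*pi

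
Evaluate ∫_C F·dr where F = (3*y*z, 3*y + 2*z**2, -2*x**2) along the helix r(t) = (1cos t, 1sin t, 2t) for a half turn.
3*pi*(-12 - pi)/2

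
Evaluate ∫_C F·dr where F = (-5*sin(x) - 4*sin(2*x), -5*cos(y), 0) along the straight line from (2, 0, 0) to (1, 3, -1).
-5*sin(3) - 3*cos(2) - 2*cos(4) + 5*cos(1)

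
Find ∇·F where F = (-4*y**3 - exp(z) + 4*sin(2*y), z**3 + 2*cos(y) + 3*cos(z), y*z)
y - 2*sin(y)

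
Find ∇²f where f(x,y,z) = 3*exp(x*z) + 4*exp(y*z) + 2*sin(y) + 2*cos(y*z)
3*x**2*exp(x*z) + 4*y**2*exp(y*z) - 2*y**2*cos(y*z) + 3*z**2*exp(x*z) + 4*z**2*exp(y*z) - 2*z**2*cos(y*z) - 2*sin(y)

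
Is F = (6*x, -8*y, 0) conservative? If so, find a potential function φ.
Yes, F is conservative. φ = 3*x**2 - 4*y**2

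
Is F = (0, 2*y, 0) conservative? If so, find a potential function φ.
Yes, F is conservative. φ = y**2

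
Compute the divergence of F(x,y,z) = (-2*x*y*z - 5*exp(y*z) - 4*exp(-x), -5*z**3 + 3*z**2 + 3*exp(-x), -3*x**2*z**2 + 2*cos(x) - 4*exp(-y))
-6*x**2*z - 2*y*z + 4*exp(-x)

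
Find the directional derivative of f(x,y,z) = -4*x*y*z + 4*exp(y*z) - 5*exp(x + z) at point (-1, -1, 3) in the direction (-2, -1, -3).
sqrt(14)*(-24 + 25*exp(2))/14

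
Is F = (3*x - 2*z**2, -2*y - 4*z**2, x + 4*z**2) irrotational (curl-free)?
No, ∇×F = (8*z, -4*z - 1, 0)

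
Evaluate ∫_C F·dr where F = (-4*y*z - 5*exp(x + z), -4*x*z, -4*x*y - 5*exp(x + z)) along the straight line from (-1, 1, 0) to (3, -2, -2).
-48 - 10*sinh(1)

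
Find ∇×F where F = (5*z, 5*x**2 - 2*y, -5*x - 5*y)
(-5, 10, 10*x)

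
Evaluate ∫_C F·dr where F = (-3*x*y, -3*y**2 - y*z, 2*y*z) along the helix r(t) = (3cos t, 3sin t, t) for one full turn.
-15*pi/2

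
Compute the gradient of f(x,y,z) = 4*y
(0, 4, 0)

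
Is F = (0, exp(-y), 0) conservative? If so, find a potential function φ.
Yes, F is conservative. φ = -exp(-y)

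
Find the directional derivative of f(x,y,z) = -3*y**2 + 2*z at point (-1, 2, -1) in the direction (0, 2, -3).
-30*sqrt(13)/13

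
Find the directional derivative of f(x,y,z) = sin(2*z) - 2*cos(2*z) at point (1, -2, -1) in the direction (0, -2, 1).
2*sqrt(5)*(-2*sin(2) + cos(2))/5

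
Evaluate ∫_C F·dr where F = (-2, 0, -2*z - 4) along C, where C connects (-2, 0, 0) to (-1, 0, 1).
-7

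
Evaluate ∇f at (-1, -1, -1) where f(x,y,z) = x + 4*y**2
(1, -8, 0)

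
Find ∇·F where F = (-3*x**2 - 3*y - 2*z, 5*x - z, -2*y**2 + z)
1 - 6*x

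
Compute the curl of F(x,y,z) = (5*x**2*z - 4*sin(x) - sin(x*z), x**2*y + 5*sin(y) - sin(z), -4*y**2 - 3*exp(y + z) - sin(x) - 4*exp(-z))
(-8*y - 3*exp(y + z) + cos(z), 5*x**2 - x*cos(x*z) + cos(x), 2*x*y)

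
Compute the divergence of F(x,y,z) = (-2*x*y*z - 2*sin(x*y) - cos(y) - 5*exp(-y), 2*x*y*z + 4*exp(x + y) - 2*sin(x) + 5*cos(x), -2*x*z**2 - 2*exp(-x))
-2*x*z - 2*y*z - 2*y*cos(x*y) + 4*exp(x + y)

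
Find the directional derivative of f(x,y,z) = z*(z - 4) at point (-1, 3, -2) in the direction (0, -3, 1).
-4*sqrt(10)/5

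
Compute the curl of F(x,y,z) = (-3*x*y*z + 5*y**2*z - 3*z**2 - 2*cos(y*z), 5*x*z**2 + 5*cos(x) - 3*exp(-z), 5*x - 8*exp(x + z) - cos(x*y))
(-10*x*z + x*sin(x*y) - 3*exp(-z), -3*x*y + 5*y**2 - y*sin(x*y) + 2*y*sin(y*z) - 6*z + 8*exp(x + z) - 5, 3*x*z - 10*y*z + 5*z**2 - 2*z*sin(y*z) - 5*sin(x))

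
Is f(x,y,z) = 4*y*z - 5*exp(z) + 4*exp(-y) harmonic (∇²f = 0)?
No, ∇²f = -5*exp(z) + 4*exp(-y)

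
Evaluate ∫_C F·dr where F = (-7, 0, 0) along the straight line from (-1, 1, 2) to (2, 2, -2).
-21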